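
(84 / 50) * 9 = 378 / 25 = 15.12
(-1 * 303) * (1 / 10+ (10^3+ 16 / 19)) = -57624237 / 190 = -303285.46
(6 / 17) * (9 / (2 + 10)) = 9 / 34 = 0.26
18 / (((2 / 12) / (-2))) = -216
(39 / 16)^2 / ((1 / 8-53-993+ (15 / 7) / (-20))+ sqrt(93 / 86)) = -0.01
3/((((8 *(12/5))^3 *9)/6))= 125/442368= 0.00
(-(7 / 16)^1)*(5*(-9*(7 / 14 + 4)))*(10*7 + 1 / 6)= 397845 / 64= 6216.33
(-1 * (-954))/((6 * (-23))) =-159/23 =-6.91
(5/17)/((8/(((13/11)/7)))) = 65/10472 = 0.01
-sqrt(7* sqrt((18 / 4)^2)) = -3* sqrt(14) / 2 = -5.61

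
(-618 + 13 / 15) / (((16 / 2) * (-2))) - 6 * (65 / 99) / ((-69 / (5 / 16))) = 38.59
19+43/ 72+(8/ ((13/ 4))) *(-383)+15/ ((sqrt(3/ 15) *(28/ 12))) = -864089/ 936+45 *sqrt(5)/ 7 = -908.80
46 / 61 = 0.75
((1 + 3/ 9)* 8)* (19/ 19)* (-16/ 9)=-512/ 27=-18.96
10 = 10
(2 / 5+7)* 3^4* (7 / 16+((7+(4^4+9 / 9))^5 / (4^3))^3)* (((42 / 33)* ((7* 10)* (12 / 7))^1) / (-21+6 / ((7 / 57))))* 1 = 18902610552480408922052477165407022979 / 715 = 26437217555916655835038430000000000.00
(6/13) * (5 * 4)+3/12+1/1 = 545/52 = 10.48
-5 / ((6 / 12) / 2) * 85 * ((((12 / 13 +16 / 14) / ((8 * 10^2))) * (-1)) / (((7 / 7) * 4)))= 799 / 728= 1.10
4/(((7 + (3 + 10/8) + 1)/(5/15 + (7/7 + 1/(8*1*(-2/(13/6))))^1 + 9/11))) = 2129/3234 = 0.66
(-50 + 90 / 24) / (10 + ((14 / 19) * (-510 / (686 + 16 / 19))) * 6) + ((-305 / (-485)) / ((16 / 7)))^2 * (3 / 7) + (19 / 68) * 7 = -97653184165 / 19941660416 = -4.90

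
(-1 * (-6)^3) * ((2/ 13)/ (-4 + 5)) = 432/ 13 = 33.23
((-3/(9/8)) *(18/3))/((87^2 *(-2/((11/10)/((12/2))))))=22/113535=0.00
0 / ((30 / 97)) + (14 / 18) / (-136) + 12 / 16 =911 / 1224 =0.74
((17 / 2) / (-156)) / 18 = -17 / 5616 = -0.00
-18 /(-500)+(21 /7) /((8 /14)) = 2643 /500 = 5.29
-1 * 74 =-74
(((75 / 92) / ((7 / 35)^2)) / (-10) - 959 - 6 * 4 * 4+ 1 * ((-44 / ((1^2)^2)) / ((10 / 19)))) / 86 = -1049387 / 79120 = -13.26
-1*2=-2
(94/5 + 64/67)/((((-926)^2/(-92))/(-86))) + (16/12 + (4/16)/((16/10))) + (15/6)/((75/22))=3316340845/1378821408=2.41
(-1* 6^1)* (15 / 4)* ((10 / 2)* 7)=-1575 / 2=-787.50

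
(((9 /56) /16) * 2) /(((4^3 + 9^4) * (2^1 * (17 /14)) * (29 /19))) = 171 /209032000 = 0.00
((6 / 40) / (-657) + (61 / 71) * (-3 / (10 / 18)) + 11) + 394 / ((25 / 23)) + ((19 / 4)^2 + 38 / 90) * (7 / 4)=30530543521 / 74635200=409.06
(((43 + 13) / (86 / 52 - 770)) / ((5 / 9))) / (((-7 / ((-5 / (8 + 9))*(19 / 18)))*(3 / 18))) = -3952 / 113203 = -0.03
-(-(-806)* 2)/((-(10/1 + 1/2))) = 3224/21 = 153.52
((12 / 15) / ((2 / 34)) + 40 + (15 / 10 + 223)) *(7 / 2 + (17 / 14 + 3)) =75087 / 35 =2145.34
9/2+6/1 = 21/2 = 10.50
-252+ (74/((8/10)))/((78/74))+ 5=-12421/78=-159.24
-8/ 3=-2.67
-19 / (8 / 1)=-19 / 8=-2.38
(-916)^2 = 839056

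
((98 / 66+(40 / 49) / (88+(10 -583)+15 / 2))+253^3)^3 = 4247024926115323283140.66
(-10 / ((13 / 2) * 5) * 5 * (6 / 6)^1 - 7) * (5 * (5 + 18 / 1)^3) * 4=-27010740 / 13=-2077749.23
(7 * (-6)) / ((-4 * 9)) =7 / 6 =1.17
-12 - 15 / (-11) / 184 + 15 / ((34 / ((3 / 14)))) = -11.90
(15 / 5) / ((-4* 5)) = -3 / 20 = -0.15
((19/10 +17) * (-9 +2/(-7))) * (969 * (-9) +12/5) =1530114.30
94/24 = 47/12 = 3.92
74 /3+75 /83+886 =226981 /249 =911.57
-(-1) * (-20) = -20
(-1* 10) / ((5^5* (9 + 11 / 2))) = -4 / 18125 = -0.00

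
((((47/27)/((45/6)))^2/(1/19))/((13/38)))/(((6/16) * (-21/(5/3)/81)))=-51036736/995085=-51.29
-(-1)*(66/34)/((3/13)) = 8.41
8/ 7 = 1.14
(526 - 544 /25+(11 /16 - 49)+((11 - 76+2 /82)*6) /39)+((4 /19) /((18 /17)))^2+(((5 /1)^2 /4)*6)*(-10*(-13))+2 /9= 33173281412663 /6234181200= 5321.19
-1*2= -2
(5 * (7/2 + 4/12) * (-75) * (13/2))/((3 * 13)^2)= -2875/468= -6.14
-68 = -68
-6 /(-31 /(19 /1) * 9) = 38 /93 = 0.41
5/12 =0.42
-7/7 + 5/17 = -12/17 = -0.71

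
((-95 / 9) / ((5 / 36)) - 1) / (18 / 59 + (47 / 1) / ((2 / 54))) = -4543 / 74889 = -0.06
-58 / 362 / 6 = -29 / 1086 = -0.03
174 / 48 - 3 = 5 / 8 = 0.62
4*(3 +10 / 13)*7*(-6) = -8232 / 13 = -633.23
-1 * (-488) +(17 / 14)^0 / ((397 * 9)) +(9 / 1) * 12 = 2129509 / 3573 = 596.00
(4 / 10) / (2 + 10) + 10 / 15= 7 / 10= 0.70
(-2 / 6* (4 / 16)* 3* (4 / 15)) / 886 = -1 / 13290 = -0.00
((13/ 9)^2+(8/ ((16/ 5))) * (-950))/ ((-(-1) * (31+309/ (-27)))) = -96103/ 792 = -121.34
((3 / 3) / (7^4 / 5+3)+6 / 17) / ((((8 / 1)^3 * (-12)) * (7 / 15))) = -10415 / 84115456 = -0.00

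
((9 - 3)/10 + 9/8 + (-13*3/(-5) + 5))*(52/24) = 7553/240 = 31.47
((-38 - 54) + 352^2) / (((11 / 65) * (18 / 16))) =64382240 / 99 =650325.66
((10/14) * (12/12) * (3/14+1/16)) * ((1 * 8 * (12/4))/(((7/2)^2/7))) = 2.71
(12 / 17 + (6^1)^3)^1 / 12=307 / 17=18.06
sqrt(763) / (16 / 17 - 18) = -17 *sqrt(763) / 290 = -1.62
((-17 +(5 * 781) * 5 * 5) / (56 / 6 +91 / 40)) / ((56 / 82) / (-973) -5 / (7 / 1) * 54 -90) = -8344019880 / 127587059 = -65.40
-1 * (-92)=92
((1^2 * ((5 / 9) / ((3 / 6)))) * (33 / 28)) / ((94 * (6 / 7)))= 0.02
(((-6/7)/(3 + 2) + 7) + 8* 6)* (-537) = -1030503/35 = -29442.94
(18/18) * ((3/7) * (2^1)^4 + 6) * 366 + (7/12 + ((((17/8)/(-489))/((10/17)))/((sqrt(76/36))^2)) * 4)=3060825679/650370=4706.28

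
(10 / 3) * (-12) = -40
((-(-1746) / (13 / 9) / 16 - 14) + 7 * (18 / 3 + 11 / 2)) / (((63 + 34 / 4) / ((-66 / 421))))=-44319 / 142298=-0.31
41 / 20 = 2.05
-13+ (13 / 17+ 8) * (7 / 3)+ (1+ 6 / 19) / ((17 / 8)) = 460 / 57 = 8.07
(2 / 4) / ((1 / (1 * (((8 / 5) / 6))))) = 2 / 15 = 0.13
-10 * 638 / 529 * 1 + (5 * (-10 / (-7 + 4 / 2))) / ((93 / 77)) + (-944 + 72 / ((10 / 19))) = -199489142 / 245985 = -810.98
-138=-138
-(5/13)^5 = -3125/371293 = -0.01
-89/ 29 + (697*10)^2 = 48580896.93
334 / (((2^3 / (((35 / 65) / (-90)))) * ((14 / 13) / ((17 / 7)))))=-0.56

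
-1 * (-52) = 52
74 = 74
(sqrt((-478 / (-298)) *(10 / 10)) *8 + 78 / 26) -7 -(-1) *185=8 *sqrt(35611) / 149 + 181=191.13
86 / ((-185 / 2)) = -172 / 185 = -0.93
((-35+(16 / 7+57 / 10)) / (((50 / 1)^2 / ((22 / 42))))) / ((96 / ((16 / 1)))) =-20801 / 22050000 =-0.00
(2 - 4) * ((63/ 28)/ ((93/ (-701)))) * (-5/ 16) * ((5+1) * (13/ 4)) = -206.70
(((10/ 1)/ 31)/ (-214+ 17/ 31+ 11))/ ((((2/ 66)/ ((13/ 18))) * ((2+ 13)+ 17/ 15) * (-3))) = 325/ 414216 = 0.00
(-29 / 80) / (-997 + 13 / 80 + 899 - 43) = 0.00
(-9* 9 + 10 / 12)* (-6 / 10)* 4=962 / 5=192.40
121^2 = 14641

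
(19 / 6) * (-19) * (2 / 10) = -361 / 30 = -12.03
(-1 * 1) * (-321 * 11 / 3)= 1177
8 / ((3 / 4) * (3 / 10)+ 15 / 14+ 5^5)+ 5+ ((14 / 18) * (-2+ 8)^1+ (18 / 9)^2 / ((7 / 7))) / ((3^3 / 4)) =6.29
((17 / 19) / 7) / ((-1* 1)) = -17 / 133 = -0.13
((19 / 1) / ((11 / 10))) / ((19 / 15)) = 150 / 11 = 13.64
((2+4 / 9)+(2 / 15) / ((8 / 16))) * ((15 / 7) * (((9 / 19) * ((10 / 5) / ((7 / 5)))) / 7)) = 3660 / 6517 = 0.56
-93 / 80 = -1.16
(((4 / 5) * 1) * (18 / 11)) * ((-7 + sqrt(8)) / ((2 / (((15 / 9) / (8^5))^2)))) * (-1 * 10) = 175 / 1476395008-25 * sqrt(2) / 738197504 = 0.00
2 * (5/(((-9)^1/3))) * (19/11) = -190/33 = -5.76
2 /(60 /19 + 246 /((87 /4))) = 551 /3986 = 0.14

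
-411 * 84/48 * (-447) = 1286019/4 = 321504.75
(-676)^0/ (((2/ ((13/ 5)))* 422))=13/ 4220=0.00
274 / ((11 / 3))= 822 / 11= 74.73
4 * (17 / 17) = 4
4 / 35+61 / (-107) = -1707 / 3745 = -0.46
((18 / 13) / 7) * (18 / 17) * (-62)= -20088 / 1547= -12.99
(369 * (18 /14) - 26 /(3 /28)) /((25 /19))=92473 /525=176.14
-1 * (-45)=45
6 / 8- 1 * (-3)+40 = 175 / 4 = 43.75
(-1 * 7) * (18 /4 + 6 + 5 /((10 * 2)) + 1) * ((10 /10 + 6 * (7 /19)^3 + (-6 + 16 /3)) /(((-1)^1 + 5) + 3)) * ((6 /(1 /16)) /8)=-612551 /6859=-89.31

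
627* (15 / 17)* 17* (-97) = -912285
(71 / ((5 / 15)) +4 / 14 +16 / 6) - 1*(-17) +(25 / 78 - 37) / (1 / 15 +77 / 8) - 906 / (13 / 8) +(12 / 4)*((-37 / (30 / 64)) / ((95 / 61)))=-72453301376 / 150812025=-480.42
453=453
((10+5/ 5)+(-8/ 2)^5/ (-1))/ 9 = 115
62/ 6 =31/ 3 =10.33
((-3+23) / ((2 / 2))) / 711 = 20 / 711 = 0.03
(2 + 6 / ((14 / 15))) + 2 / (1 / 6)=143 / 7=20.43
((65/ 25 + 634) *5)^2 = 10131489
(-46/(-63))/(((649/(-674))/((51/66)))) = -263534/449757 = -0.59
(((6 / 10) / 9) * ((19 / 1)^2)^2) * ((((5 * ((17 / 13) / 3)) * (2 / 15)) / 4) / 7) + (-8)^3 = -10364383 / 24570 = -421.83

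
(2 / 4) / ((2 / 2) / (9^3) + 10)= 729 / 14582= 0.05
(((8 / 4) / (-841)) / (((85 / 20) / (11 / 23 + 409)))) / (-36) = 1108 / 174087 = 0.01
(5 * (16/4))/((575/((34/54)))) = 0.02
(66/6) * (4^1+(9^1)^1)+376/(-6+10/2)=-233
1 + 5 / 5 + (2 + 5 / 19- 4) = 5 / 19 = 0.26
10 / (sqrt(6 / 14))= 10* sqrt(21) / 3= 15.28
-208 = -208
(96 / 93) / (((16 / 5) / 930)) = 300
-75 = -75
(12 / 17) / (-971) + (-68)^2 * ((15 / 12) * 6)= 572462748 / 16507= 34680.00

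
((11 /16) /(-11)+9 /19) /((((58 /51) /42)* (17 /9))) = 70875 /8816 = 8.04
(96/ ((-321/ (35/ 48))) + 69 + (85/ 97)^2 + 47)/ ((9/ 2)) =704028238/ 27182601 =25.90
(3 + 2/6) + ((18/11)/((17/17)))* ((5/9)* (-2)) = 50/33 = 1.52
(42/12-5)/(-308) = 3/616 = 0.00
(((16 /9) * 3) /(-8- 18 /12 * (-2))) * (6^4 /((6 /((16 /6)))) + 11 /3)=-27824 /45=-618.31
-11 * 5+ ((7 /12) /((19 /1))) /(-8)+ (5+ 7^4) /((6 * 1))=631097 /1824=346.00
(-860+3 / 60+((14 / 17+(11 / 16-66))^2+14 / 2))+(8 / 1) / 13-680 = 12630698393 / 4808960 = 2626.49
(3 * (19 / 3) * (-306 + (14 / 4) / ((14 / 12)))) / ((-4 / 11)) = 63327 / 4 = 15831.75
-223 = -223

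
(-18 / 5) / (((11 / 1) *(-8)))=9 / 220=0.04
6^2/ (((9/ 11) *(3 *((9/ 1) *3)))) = 44/ 81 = 0.54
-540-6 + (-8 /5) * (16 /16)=-2738 /5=-547.60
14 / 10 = 7 / 5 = 1.40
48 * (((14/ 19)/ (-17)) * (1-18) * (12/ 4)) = 2016/ 19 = 106.11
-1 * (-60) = 60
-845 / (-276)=845 / 276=3.06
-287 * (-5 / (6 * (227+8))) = 287 / 282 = 1.02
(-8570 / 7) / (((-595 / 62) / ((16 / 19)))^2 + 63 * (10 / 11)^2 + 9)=-6.41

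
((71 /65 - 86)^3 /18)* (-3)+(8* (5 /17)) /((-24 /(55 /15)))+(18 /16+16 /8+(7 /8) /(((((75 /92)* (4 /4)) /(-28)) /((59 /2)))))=33996379484021 /336141000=101137.26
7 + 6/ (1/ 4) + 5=36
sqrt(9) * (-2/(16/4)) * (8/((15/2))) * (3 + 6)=-72/5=-14.40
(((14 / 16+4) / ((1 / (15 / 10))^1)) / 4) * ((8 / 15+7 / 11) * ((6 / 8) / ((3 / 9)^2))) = 203229 / 14080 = 14.43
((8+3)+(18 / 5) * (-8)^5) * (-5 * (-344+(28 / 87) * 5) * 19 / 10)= -166896370234 / 435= -383669816.63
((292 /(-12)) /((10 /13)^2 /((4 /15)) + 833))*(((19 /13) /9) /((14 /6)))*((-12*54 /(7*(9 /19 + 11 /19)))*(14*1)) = 3083301 /1235080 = 2.50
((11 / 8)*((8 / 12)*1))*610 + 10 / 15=3359 / 6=559.83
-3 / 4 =-0.75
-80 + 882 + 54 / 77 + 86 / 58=1795743 / 2233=804.18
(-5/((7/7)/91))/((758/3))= -1365/758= -1.80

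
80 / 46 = 40 / 23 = 1.74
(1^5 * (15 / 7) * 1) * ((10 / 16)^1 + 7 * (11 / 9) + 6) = 5465 / 168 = 32.53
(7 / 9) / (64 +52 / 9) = 7 / 628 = 0.01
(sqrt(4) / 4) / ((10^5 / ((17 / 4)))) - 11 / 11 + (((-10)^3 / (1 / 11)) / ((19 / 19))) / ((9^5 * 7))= -339467373169 / 330674400000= -1.03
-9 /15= -0.60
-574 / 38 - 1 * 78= -1769 / 19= -93.11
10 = 10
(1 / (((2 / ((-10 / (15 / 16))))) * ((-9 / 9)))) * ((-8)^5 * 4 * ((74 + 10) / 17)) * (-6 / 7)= 50331648 / 17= 2960685.18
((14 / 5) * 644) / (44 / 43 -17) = -387688 / 3435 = -112.86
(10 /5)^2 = 4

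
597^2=356409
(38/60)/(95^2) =1/14250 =0.00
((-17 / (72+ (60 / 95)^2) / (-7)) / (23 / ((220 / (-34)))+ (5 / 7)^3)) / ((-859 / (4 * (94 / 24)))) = 70667555 / 368488435788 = 0.00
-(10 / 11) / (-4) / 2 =5 / 44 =0.11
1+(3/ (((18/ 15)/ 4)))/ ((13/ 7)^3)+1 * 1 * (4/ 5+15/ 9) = 165694/ 32955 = 5.03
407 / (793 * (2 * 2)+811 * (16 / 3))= 1221 / 22492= 0.05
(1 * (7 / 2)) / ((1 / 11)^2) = 847 / 2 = 423.50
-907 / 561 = -1.62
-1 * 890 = -890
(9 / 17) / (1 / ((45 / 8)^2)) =18225 / 1088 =16.75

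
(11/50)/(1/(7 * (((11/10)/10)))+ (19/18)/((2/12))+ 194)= 2541/2328850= 0.00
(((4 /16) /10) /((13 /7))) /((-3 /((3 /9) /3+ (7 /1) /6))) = -0.01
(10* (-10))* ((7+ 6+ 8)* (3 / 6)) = -1050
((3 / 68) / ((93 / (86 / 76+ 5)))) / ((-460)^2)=233 / 16950006400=0.00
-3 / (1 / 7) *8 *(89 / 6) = -2492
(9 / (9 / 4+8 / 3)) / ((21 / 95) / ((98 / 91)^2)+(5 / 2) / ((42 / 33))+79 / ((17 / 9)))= 305235 / 7333346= 0.04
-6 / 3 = -2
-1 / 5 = -0.20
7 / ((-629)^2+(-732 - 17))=7 / 394892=0.00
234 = 234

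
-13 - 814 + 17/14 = -825.79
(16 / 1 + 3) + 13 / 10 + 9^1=293 / 10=29.30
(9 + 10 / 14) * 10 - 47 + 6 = 393 / 7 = 56.14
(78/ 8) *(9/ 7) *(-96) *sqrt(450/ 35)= -25272 *sqrt(70)/ 49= -4315.12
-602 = -602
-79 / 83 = -0.95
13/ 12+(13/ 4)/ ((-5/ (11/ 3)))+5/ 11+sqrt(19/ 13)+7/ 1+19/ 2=16.86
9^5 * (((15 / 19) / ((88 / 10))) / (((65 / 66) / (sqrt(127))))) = 60617.77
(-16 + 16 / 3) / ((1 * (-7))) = 32 / 21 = 1.52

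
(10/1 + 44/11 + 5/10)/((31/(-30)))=-435/31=-14.03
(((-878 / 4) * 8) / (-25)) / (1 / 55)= 19316 / 5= 3863.20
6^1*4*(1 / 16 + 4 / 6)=35 / 2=17.50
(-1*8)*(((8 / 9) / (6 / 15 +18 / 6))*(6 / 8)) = -80 / 51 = -1.57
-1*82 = -82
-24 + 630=606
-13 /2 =-6.50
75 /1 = 75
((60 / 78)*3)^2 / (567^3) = 100 / 3422893383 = 0.00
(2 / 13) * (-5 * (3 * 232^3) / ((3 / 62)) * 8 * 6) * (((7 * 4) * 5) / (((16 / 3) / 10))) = -97549756416000 / 13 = -7503827416615.38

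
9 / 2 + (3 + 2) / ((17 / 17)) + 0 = 19 / 2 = 9.50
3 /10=0.30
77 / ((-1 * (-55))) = 7 / 5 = 1.40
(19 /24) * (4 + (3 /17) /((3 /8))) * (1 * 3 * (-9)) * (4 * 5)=-32490 /17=-1911.18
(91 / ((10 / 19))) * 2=1729 / 5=345.80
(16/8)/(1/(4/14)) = 4/7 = 0.57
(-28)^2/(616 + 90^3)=49/45601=0.00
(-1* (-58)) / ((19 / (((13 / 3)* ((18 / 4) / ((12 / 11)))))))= 4147 / 76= 54.57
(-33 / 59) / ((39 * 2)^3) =-11 / 9332856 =-0.00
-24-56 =-80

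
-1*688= -688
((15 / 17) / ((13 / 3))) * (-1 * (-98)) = 4410 / 221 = 19.95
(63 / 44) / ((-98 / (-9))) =0.13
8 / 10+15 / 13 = 127 / 65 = 1.95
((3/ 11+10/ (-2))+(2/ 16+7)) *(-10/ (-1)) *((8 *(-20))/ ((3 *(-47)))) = 42200/ 1551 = 27.21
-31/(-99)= 31/99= 0.31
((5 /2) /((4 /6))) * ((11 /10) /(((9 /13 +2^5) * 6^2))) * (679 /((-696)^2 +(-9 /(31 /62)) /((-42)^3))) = 33304271 /6779111273800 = 0.00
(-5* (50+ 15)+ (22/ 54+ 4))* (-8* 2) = 138496/ 27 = 5129.48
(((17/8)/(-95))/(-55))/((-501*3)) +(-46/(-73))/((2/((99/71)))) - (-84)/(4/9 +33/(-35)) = -8593552939784827/51122975567400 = -168.10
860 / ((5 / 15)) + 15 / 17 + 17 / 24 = 1053289 / 408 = 2581.59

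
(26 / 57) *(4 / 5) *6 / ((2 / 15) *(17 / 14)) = 4368 / 323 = 13.52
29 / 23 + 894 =20591 / 23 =895.26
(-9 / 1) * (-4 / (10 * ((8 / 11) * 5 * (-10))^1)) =-99 / 1000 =-0.10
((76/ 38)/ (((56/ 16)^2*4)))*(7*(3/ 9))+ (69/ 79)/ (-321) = 16423/ 177513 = 0.09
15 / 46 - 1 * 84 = -3849 / 46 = -83.67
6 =6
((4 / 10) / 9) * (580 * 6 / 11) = 464 / 33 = 14.06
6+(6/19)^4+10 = 2086432/130321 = 16.01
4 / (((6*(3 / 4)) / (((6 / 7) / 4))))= 4 / 21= 0.19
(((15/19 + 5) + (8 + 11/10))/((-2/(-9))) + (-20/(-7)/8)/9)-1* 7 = 1437413/23940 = 60.04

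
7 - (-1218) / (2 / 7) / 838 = 10129 / 838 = 12.09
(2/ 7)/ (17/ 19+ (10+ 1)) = 19/ 791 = 0.02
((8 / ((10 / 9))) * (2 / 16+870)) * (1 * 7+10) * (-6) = -3195099 / 5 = -639019.80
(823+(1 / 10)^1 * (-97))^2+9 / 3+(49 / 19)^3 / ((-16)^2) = 29036504608489 / 43897600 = 661459.96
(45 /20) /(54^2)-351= -454895 /1296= -351.00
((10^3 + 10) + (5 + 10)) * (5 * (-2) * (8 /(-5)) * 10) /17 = 164000 /17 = 9647.06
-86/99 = -0.87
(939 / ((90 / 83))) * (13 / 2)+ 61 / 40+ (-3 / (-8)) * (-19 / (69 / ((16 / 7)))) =108772997 / 19320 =5630.07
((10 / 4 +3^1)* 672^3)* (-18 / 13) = -30042980352 / 13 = -2310998488.62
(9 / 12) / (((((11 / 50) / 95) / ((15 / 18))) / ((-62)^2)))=1037443.18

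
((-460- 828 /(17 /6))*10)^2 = 16353294400 /289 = 56585793.77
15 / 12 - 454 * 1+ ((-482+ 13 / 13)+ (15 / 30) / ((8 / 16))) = -3731 / 4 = -932.75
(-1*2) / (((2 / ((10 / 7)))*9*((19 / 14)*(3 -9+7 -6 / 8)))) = -80 / 171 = -0.47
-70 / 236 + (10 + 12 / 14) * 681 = 6106963 / 826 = 7393.42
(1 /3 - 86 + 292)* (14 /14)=619 /3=206.33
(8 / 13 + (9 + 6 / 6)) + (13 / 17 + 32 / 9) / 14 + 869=24502363 / 27846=879.92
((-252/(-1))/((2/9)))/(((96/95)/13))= 233415/16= 14588.44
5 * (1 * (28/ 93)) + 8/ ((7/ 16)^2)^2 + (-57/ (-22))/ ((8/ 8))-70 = 748944809/ 4912446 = 152.46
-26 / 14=-13 / 7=-1.86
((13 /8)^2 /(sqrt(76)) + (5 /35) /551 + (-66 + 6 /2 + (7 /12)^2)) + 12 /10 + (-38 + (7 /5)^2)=-1353799543 /13885200 + 169 * sqrt(19) /2432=-97.20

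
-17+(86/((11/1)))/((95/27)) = -15443/1045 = -14.78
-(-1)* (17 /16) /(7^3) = 17 /5488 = 0.00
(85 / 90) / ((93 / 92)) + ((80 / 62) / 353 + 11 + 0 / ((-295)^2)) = 3527197 / 295461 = 11.94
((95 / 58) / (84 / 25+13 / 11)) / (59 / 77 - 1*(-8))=80465 / 1955934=0.04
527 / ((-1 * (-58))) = 527 / 58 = 9.09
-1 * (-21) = 21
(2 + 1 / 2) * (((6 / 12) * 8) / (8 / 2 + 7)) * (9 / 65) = 18 / 143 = 0.13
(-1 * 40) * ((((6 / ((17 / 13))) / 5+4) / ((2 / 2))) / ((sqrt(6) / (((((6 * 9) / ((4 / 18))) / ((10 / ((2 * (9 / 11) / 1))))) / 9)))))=-12312 * sqrt(6) / 85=-354.80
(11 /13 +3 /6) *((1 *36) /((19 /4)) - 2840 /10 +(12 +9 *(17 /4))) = -601615 /1976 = -304.46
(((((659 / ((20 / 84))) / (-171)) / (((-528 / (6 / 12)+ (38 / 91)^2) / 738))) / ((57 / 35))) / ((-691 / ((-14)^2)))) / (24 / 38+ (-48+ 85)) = -82647716606 / 1578371859185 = -0.05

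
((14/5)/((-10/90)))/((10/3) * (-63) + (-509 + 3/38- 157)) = 228/7925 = 0.03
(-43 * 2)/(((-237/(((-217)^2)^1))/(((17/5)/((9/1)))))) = 68844118/10665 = 6455.14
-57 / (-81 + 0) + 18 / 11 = 695 / 297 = 2.34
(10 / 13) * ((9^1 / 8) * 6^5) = 6729.23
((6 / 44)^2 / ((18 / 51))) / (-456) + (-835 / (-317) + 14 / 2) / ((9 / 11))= 1647612761 / 139926336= 11.77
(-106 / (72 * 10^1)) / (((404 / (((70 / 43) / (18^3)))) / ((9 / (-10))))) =371 / 4052540160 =0.00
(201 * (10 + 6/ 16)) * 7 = 116781/ 8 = 14597.62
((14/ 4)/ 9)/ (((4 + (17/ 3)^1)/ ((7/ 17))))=49/ 2958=0.02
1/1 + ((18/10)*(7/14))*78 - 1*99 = -139/5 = -27.80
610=610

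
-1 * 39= -39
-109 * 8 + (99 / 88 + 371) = -3999 / 8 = -499.88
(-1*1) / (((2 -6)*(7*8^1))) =0.00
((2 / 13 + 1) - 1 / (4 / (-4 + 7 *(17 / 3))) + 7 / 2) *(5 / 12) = -3325 / 1872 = -1.78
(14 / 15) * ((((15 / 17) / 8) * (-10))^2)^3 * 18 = 747509765625 / 24716870656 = 30.24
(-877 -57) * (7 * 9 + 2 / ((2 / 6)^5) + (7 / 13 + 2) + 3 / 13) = -6699582 / 13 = -515352.46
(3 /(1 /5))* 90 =1350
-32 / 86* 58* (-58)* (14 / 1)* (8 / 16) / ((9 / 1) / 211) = 79498048 / 387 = 205421.31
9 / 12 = 3 / 4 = 0.75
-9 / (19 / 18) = -162 / 19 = -8.53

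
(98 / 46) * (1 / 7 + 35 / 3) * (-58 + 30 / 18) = -1417.31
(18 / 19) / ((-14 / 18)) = -162 / 133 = -1.22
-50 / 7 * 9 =-450 / 7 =-64.29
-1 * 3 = -3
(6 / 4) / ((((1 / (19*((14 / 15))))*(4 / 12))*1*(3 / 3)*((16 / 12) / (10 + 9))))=22743 / 20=1137.15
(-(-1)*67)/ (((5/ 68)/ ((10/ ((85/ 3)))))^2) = 38592/ 25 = 1543.68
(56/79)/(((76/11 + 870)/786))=34584/54431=0.64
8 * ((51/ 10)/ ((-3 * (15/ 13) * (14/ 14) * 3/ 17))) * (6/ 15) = -30056/ 1125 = -26.72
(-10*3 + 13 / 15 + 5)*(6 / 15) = -724 / 75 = -9.65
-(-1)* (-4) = -4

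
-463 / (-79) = 5.86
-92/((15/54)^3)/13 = -536544/1625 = -330.18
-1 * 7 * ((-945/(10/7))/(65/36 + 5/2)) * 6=1000188/155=6452.83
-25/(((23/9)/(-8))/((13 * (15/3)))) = 117000/23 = 5086.96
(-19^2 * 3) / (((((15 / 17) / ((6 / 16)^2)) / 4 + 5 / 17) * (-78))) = 969 / 130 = 7.45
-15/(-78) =5/26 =0.19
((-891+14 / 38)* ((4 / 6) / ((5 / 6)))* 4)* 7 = -1895264 / 95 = -19950.15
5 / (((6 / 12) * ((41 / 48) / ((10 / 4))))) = 1200 / 41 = 29.27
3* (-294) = -882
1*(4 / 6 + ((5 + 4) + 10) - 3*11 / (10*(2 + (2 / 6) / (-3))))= 9139 / 510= 17.92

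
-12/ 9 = -4/ 3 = -1.33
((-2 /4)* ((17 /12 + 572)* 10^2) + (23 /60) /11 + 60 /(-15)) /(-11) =18925367 /7260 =2606.80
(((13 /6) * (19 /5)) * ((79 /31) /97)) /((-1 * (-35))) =19513 /3157350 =0.01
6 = 6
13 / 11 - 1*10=-97 / 11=-8.82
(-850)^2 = 722500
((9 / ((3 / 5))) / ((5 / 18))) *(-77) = -4158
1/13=0.08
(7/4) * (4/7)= 1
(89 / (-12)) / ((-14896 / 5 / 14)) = 445 / 12768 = 0.03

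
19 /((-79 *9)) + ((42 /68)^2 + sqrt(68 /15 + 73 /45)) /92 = -1707137 /75616272 + sqrt(1385) /1380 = 0.00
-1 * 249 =-249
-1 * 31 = -31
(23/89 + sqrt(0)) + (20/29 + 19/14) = 83297/36134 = 2.31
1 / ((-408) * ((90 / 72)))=-1 / 510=-0.00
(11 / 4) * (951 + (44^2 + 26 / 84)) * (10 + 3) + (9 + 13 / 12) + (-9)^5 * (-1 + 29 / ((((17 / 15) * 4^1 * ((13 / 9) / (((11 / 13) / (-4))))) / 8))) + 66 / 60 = 1459674164407 / 2413320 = 604840.70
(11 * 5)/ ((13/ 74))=4070/ 13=313.08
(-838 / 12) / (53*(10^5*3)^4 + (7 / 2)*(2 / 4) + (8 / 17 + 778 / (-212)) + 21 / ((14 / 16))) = -755038 / 4641591600000000000000243819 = -0.00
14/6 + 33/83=680/249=2.73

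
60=60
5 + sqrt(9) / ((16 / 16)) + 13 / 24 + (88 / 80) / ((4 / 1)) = 529 / 60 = 8.82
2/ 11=0.18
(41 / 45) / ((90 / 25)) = 41 / 162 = 0.25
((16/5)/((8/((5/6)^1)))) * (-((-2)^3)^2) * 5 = -320/3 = -106.67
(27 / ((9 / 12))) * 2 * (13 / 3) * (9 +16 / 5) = 19032 / 5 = 3806.40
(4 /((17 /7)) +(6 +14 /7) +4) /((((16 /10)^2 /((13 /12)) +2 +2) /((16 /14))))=150800 /61523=2.45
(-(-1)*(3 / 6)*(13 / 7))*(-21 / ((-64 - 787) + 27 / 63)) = 21 / 916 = 0.02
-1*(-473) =473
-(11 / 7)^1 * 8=-88 / 7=-12.57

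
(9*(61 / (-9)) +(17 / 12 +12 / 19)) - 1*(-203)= 32843 / 228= 144.05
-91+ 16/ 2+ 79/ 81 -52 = -10856/ 81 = -134.02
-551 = -551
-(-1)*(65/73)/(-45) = -0.02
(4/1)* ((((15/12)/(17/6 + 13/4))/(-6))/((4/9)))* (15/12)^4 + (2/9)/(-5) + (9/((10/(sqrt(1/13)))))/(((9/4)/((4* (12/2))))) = -1340377/1681920 + 48* sqrt(13)/65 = 1.87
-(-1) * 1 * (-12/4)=-3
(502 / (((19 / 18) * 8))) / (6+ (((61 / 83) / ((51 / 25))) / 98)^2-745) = -0.08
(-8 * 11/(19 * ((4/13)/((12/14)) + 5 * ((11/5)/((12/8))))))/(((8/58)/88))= -182468/475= -384.14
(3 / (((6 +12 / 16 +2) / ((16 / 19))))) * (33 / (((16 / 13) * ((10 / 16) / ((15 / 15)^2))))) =41184 / 3325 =12.39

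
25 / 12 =2.08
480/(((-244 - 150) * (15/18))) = -288/197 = -1.46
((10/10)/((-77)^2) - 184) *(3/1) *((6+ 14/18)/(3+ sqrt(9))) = -623.55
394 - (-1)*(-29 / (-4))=1605 / 4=401.25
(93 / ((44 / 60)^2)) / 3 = 6975 / 121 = 57.64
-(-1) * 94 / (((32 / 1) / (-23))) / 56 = -1081 / 896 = -1.21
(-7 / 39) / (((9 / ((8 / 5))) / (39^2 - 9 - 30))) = -2128 / 45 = -47.29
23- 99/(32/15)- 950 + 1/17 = -529501/544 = -973.35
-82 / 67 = -1.22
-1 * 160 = -160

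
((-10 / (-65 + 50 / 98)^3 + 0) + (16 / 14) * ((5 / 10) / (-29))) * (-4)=12597915653 / 160139067200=0.08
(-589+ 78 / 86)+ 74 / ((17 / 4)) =-570.68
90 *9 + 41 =851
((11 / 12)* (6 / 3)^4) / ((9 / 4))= 176 / 27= 6.52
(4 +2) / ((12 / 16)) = 8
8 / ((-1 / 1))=-8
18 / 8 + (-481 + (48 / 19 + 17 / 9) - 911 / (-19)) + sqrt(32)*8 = -291649 / 684 + 32*sqrt(2) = -381.13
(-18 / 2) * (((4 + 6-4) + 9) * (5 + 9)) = -1890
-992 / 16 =-62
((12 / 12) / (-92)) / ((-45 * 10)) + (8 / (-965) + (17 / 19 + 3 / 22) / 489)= -0.01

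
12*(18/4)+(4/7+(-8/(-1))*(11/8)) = 459/7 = 65.57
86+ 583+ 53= 722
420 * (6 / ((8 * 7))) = 45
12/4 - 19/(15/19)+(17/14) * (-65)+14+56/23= -403597/4830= -83.56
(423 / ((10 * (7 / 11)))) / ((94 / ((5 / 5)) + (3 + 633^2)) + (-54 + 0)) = 4653 / 28051240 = 0.00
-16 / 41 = -0.39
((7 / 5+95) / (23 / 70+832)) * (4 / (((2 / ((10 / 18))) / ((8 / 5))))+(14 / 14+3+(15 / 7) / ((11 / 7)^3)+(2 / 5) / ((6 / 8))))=2773961092 / 3489662385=0.79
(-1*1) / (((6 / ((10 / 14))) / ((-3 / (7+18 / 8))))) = 10 / 259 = 0.04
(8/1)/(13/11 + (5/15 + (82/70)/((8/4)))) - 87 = -83.19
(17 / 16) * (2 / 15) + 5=617 / 120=5.14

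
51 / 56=0.91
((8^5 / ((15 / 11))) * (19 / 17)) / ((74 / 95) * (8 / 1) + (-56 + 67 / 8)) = -648.82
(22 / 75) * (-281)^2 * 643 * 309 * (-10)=-230098355036 / 5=-46019671007.20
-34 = -34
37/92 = 0.40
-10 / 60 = -1 / 6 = -0.17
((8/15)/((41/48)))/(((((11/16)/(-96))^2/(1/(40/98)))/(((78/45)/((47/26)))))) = 833592754176/29145875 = 28600.71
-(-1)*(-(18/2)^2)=-81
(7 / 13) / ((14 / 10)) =5 / 13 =0.38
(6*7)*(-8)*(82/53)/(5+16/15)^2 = -885600/62699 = -14.12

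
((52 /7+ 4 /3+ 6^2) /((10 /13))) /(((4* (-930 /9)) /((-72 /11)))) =10998 /11935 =0.92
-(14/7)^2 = -4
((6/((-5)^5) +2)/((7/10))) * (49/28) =3122/625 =5.00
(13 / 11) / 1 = 13 / 11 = 1.18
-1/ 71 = -0.01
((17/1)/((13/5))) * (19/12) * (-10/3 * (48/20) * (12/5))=-2584/13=-198.77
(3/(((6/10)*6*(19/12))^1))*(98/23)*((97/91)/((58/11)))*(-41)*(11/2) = -16842595/164749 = -102.23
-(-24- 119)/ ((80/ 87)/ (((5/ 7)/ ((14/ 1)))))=7.93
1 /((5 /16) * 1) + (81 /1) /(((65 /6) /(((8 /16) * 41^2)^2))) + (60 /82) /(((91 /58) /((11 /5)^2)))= 197071601509 /37310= 5282004.86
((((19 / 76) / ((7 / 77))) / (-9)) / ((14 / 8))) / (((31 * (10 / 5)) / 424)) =-2332 / 1953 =-1.19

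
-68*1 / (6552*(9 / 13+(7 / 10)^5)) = -850000 / 70464933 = -0.01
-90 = -90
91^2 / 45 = 8281 / 45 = 184.02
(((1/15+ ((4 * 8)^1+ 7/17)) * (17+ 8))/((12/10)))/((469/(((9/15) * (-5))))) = -103525/23919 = -4.33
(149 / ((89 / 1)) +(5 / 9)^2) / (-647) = -14294 / 4664223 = -0.00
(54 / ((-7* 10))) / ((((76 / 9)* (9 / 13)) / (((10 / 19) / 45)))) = -39 / 25270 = -0.00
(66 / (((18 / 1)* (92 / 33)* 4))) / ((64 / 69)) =363 / 1024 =0.35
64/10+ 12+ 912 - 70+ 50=4552/5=910.40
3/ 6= 1/ 2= 0.50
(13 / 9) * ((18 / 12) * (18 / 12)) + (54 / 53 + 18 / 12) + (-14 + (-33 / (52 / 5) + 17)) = 7711 / 1378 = 5.60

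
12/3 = 4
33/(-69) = -11/23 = -0.48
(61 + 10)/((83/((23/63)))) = 1633/5229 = 0.31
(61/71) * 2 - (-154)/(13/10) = 110926/923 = 120.18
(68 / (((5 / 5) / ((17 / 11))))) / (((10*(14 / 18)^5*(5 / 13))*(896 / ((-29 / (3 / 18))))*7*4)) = -19300697091 / 28988713600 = -0.67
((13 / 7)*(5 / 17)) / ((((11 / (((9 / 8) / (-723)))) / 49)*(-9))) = 0.00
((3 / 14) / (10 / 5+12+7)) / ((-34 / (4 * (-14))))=2 / 119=0.02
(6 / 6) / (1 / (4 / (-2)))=-2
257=257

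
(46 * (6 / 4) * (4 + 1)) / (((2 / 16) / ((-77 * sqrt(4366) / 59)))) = -212520 * sqrt(4366) / 59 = -238006.96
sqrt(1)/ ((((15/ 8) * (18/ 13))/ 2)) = 104/ 135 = 0.77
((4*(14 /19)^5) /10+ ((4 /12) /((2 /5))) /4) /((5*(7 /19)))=87718027 /547348200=0.16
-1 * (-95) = 95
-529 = -529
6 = 6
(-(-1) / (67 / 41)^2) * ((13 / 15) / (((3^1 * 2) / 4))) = 43706 / 202005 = 0.22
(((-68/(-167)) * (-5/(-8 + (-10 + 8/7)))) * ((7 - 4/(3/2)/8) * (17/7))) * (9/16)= 21675/19706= 1.10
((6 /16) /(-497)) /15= -1 /19880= -0.00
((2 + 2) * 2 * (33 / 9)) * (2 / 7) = 176 / 21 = 8.38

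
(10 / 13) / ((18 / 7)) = 35 / 117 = 0.30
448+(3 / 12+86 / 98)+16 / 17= 1499629 / 3332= 450.07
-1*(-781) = 781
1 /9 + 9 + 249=2323 /9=258.11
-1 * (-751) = 751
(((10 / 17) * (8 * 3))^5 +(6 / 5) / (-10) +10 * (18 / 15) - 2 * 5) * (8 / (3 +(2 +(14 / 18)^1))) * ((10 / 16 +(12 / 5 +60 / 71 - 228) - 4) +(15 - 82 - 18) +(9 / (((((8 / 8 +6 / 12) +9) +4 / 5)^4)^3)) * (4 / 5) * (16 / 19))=-1009333466444863355127274099939326061494301137 / 4151144800208751302226134270243466500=-243145810.38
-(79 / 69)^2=-1.31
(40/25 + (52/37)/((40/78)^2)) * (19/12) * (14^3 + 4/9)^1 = 120577249/3996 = 30174.49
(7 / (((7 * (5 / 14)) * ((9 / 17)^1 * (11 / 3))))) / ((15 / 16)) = 3808 / 2475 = 1.54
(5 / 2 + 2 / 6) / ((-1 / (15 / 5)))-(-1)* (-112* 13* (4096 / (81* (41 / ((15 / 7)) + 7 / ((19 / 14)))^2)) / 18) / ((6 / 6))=-17117119519 / 1109189214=-15.43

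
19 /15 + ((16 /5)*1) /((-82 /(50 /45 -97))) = 9241 /1845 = 5.01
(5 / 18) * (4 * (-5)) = -50 / 9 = -5.56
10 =10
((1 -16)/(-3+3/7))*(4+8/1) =70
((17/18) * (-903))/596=-5117/3576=-1.43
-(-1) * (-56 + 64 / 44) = -600 / 11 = -54.55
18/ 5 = 3.60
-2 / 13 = -0.15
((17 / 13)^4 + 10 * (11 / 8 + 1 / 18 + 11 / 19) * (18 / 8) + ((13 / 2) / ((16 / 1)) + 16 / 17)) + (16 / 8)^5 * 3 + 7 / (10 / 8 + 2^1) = 43584107225 / 295206496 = 147.64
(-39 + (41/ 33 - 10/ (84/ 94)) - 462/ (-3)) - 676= -43963/ 77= -570.95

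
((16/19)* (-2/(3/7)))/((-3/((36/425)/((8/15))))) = 336/1615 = 0.21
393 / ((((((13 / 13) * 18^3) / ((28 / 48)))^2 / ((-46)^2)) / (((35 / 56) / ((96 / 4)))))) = 16978255 / 78364164096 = 0.00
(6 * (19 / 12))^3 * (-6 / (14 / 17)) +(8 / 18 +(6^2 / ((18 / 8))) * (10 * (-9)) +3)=-3872305 / 504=-7683.14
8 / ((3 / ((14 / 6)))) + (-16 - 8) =-160 / 9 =-17.78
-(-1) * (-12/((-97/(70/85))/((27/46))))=2268/37927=0.06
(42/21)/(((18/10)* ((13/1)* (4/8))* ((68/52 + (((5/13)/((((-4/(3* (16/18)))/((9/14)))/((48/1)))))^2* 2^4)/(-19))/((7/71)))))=-1694420/5168646711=-0.00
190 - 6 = 184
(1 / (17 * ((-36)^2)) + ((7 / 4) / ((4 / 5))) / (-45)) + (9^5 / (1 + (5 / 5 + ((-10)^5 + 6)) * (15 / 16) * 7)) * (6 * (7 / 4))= -114898373927 / 115659726984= -0.99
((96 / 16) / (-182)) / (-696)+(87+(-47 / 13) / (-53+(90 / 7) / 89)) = 60529728449 / 695197048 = 87.07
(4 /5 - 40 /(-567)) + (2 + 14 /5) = 16076 /2835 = 5.67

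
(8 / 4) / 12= 1 / 6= 0.17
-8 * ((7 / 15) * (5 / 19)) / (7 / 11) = -88 / 57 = -1.54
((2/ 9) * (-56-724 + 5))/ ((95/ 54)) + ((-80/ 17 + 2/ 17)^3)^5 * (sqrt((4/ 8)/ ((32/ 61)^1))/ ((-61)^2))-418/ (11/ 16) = -3008354789667381091338645504 * sqrt(61)/ 10651076174668024565753-13412/ 19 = -2206680.36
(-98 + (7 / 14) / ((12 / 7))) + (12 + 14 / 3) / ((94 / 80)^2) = -4540105 / 53016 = -85.64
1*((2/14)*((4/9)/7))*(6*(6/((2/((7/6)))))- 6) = 20/147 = 0.14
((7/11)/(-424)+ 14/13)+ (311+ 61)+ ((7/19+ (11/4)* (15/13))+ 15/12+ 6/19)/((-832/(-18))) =44710968765/119808832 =373.19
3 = 3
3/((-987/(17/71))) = -17/23359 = -0.00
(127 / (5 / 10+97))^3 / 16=2048383 / 14829750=0.14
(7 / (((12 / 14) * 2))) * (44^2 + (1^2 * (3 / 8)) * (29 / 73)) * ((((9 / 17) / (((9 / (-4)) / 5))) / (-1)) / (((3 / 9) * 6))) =277024195 / 59568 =4650.55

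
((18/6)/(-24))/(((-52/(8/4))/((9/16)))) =9/3328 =0.00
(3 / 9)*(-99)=-33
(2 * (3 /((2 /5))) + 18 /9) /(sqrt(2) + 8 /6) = -102 + 153 * sqrt(2) /2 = 6.19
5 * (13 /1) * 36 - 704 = 1636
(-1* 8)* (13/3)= -104/3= -34.67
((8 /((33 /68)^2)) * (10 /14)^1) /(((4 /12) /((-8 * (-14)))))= 8152.51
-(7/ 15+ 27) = -27.47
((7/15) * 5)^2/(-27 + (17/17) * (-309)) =-7/432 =-0.02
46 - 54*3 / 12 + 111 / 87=1959 / 58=33.78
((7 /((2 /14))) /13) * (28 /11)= 1372 /143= 9.59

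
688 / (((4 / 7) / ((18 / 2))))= 10836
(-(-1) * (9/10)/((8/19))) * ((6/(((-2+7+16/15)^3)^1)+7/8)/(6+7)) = 929726487/6269710720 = 0.15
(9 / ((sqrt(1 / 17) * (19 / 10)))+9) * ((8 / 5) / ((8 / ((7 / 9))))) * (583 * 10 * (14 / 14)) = 8162+81620 * sqrt(17) / 19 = 25873.99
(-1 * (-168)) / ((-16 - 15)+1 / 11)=-462 / 85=-5.44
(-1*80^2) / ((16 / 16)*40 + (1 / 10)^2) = -640000 / 4001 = -159.96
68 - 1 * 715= -647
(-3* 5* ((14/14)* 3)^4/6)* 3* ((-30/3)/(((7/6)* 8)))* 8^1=36450/7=5207.14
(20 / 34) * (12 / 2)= 60 / 17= 3.53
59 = 59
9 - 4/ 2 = 7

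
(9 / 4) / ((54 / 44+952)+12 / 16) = 99 / 41975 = 0.00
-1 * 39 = -39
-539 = -539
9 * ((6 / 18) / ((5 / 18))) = 54 / 5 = 10.80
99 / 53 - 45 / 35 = 0.58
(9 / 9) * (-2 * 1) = -2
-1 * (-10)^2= -100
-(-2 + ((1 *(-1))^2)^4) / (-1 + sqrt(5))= 1 / 4 + sqrt(5) / 4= 0.81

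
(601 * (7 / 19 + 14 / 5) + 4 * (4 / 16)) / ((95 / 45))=1628964 / 1805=902.47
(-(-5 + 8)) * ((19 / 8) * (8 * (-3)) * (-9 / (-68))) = 1539 / 68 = 22.63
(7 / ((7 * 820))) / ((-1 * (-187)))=1 / 153340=0.00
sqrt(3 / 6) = sqrt(2) / 2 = 0.71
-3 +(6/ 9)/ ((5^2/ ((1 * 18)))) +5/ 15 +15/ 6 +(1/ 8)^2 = 1579/ 4800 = 0.33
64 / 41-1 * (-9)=433 / 41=10.56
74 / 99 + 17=1757 / 99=17.75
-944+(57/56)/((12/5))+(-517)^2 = 266345.42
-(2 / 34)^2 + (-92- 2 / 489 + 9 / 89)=-91.91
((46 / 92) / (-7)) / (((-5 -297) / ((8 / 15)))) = 2 / 15855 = 0.00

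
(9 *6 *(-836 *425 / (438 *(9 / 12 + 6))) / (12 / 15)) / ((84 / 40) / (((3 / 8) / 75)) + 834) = -4250 / 657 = -6.47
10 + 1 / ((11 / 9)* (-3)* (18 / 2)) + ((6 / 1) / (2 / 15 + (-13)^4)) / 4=2329751 / 233682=9.97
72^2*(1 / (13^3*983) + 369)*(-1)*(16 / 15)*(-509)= 2242959543595008 / 2159651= 1038575002.90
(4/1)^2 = 16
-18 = -18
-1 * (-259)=259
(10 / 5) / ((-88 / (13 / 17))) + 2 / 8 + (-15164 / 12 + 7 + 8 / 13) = -18317371 / 14586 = -1255.82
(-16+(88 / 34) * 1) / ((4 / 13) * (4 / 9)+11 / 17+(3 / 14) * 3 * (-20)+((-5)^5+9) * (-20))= -186732 / 867513263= -0.00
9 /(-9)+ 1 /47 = -46 /47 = -0.98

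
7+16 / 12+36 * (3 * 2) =673 / 3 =224.33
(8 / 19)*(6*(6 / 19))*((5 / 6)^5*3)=0.96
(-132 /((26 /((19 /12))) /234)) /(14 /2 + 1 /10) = -18810 /71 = -264.93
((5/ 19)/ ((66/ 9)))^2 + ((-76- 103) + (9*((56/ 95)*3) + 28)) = -118011143/ 873620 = -135.08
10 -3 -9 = -2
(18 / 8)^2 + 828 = 13329 / 16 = 833.06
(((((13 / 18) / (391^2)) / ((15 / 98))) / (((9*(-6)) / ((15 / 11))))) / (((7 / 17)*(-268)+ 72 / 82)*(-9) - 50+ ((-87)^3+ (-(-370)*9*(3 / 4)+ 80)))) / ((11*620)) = 3731 / 21383927823714142500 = 0.00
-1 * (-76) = 76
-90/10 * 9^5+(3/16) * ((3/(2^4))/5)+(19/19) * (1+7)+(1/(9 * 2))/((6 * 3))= -55098972391/103680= -531432.99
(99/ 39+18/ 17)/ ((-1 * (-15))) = 53/ 221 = 0.24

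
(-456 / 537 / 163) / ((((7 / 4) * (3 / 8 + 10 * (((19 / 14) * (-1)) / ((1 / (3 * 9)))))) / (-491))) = -0.00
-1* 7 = -7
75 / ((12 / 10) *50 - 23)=75 / 37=2.03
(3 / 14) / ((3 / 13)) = 13 / 14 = 0.93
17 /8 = 2.12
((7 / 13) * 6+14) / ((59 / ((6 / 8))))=168 / 767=0.22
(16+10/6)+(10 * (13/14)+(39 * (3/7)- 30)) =41/3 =13.67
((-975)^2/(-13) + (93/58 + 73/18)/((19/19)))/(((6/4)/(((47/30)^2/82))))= -10539220733/7223175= -1459.08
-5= -5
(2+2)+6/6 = 5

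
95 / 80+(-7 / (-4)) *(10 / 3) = 337 / 48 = 7.02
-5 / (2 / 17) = -85 / 2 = -42.50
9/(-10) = -9/10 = -0.90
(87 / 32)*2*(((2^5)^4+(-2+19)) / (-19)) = -91227591 / 304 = -300090.76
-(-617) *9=5553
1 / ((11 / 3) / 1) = 3 / 11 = 0.27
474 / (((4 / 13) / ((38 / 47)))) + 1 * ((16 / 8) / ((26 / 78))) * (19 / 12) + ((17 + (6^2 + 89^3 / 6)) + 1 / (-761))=118802.84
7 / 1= 7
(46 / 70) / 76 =23 / 2660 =0.01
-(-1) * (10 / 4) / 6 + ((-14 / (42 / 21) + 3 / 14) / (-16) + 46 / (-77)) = 257 / 1056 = 0.24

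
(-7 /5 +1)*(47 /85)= -94 /425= -0.22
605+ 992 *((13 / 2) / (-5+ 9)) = 2217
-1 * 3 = -3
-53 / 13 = -4.08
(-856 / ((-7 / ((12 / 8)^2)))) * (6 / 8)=2889 / 14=206.36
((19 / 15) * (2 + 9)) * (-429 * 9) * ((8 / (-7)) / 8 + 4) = -7262541 / 35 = -207501.17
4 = 4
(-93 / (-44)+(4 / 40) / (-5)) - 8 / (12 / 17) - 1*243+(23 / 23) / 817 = -680060147 / 2696100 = -252.24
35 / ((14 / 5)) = 12.50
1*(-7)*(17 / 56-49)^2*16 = -265590.32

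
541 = 541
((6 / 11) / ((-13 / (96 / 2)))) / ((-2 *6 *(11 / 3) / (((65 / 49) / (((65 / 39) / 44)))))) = 864 / 539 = 1.60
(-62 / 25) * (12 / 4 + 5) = -496 / 25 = -19.84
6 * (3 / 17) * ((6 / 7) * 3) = 324 / 119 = 2.72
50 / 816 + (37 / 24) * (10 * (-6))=-37715 / 408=-92.44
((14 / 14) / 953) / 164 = 1 / 156292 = 0.00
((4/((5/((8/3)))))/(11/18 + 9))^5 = 260919263232/484262162790625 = 0.00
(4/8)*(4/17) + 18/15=112/85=1.32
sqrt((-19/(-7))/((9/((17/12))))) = sqrt(6783)/126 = 0.65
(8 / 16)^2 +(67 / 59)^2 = 21437 / 13924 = 1.54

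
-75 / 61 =-1.23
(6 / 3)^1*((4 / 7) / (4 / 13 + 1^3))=104 / 119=0.87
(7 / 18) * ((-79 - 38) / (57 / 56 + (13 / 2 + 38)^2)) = -2548 / 110951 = -0.02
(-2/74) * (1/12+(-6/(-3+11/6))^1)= -439/3108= -0.14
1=1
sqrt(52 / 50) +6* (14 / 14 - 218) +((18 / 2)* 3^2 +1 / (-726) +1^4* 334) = -643963 / 726 +sqrt(26) / 5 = -885.98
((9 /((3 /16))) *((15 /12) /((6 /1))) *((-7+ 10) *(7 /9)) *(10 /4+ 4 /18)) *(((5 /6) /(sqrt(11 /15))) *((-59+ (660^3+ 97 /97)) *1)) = 1232638851325 *sqrt(165) /891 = 17770519338.68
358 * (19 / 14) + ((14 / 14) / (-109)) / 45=485.86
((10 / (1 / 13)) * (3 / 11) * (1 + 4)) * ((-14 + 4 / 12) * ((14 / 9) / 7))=-53300 / 99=-538.38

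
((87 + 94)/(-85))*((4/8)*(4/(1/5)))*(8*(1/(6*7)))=-1448/357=-4.06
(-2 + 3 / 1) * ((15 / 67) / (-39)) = -0.01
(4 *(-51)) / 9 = -68 / 3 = -22.67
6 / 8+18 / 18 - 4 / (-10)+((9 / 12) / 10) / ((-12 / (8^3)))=-21 / 20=-1.05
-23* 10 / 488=-0.47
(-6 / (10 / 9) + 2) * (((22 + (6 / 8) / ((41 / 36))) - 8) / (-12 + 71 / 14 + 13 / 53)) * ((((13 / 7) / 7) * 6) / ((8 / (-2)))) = -7039513 / 2372055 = -2.97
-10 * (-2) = 20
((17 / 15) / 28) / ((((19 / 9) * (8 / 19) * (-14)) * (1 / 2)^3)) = -51 / 1960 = -0.03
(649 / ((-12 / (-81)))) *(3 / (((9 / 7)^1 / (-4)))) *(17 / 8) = -695079 / 8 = -86884.88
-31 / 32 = -0.97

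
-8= -8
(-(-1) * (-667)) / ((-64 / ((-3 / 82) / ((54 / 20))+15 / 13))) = 11.88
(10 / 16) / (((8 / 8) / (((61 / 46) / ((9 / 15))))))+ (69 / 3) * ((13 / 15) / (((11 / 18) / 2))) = 4045027 / 60720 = 66.62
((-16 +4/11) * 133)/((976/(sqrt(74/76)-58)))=165851/1342-301 * sqrt(1406)/5368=121.48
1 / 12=0.08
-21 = -21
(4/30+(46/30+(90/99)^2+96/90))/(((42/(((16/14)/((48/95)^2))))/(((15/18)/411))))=8330075/10827831168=0.00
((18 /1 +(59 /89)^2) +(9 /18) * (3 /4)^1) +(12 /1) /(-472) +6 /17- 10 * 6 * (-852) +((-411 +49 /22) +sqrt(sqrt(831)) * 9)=9 * 831^(1 /4) +35467586935667 /699139144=50778.69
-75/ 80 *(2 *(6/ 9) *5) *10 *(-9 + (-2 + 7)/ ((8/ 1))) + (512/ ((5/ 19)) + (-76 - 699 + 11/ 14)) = 949101/ 560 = 1694.82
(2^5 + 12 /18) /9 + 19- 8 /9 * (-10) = 851 /27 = 31.52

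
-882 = -882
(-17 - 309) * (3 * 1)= -978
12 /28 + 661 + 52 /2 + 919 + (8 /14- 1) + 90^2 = 9706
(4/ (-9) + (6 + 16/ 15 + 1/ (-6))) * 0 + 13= 13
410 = 410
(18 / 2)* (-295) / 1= -2655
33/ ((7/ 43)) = 1419/ 7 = 202.71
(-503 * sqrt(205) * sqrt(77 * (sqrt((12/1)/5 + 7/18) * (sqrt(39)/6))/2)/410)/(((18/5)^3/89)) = -1119175 * 2^(3/4) * sqrt(3157) * 48945^(1/4)/5738688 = -274.11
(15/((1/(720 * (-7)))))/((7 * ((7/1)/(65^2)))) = -45630000/7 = -6518571.43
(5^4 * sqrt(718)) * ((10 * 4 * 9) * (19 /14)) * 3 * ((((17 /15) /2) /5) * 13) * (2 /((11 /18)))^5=571269314304000 * sqrt(718) /1127357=13578182853.64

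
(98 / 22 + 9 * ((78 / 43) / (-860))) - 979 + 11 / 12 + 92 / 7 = -8204997967 / 8542380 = -960.50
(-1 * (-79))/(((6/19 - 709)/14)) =-21014/13465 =-1.56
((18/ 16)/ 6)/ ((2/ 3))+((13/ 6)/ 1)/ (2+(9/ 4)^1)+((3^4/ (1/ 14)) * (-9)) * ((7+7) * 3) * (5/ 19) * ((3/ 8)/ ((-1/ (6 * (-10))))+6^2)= -204621294191/ 31008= -6598983.95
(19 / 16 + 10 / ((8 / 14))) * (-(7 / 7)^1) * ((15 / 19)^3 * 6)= -3027375 / 54872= -55.17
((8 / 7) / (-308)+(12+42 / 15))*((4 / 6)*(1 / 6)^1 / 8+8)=1917371 / 16170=118.58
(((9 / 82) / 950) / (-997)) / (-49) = 9 / 3805648700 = 0.00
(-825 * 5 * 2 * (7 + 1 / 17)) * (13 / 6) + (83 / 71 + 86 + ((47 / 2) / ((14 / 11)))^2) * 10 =-57674115925 / 473144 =-121895.48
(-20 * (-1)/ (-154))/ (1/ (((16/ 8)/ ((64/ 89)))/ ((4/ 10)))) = -2225/ 2464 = -0.90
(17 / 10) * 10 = 17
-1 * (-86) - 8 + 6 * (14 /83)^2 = 538518 /6889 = 78.17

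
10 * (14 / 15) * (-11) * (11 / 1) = -3388 / 3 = -1129.33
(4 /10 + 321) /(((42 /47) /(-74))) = -2794573 /105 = -26614.98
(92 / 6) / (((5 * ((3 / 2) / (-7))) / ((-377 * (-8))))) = -43162.31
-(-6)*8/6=8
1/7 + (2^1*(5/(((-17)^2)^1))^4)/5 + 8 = 397618175887/48830302087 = 8.14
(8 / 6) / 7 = 4 / 21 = 0.19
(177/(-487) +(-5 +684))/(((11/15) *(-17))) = -4957440/91069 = -54.44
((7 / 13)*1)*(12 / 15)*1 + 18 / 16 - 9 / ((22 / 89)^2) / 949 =6433007 / 4593160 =1.40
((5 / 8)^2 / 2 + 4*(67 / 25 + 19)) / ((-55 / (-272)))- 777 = -3818807 / 11000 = -347.16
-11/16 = -0.69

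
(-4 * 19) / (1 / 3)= -228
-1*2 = -2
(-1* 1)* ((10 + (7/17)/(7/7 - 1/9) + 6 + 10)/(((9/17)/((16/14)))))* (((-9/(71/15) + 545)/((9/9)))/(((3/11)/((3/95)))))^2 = -25900089138176/114647463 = -225910.70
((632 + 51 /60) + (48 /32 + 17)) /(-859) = -13027 /17180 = -0.76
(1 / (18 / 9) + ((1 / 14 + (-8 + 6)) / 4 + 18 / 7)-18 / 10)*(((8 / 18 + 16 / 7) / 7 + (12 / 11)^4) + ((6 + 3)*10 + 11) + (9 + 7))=33905577121 / 361574136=93.77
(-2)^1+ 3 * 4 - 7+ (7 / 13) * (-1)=32 / 13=2.46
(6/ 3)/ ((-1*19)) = -2/ 19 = -0.11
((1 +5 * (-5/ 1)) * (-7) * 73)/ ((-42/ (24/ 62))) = -113.03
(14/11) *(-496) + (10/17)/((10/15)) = -117883/187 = -630.39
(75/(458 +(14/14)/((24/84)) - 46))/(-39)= -50/10803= -0.00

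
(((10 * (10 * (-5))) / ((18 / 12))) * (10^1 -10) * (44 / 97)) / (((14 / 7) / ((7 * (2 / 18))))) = 0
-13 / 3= -4.33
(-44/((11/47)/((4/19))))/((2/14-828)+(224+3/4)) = 21056/320853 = 0.07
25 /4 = 6.25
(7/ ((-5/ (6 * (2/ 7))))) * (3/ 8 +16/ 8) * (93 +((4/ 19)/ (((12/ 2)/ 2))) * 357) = -6729/ 10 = -672.90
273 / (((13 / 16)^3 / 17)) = 1462272 / 169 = 8652.50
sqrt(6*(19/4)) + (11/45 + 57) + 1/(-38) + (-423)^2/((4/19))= sqrt(114)/2 + 2906897291/3420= 849975.31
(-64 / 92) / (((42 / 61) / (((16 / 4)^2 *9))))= -23424 / 161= -145.49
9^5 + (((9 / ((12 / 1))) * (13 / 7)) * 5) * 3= 1653957 / 28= 59069.89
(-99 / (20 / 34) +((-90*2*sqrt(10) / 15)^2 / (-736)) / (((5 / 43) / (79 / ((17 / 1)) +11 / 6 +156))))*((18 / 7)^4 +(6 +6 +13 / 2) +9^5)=-1610525364410253 / 9387910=-171553132.10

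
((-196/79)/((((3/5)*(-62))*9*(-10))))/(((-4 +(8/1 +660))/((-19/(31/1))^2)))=-17689/42193350792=-0.00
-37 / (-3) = 37 / 3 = 12.33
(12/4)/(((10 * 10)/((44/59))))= 33/1475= 0.02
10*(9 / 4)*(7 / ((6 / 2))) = 105 / 2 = 52.50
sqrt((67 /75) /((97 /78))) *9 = 9 *sqrt(168974) /485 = 7.63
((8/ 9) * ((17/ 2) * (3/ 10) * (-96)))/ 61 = -1088/ 305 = -3.57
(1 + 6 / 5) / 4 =11 / 20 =0.55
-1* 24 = -24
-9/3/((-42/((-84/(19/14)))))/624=-7/988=-0.01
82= 82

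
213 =213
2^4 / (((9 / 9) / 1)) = 16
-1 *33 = -33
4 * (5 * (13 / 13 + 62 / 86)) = 1480 / 43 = 34.42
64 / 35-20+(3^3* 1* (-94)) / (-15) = 5286 / 35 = 151.03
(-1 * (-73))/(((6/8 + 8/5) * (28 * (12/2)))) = 365/1974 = 0.18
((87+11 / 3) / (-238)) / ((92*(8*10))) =-0.00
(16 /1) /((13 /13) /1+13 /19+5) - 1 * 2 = 50 /127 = 0.39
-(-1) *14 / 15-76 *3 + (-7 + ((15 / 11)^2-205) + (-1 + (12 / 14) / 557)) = -3101043164 / 7076685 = -438.21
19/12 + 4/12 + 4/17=439/204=2.15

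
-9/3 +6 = 3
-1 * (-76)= 76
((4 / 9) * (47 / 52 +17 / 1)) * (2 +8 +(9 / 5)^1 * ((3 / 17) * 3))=866761 / 9945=87.16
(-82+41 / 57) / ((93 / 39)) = -60229 / 1767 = -34.09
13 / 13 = 1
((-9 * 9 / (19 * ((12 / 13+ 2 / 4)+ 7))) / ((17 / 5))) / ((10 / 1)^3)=-351 / 2357900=-0.00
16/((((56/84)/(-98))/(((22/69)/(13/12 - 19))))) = 206976/4945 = 41.86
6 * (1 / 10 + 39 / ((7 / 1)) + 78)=17571 / 35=502.03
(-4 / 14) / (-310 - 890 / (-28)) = 4 / 3895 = 0.00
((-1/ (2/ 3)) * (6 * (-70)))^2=396900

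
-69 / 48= -23 / 16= -1.44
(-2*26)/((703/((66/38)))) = -1716/13357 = -0.13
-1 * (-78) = 78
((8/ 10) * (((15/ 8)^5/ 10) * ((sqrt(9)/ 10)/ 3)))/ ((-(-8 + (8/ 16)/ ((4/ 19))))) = 135/ 4096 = 0.03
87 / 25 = 3.48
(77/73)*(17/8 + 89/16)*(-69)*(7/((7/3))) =-1960497/1168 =-1678.51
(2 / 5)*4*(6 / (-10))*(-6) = 144 / 25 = 5.76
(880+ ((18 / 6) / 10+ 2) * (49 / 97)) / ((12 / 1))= 284909 / 3880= 73.43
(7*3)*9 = 189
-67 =-67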